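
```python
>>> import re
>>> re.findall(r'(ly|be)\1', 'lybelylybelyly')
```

`\1` has to match the exact text group 1 already captured.
Because there's exactly one group, `findall` drops the full match and keeps group 1 from each hit.

['ly', 'ly']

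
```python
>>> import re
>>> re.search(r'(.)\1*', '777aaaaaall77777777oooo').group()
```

After group 1 captures some text, `\1` only succeeds where that same text appears again.
`re.search` scans for the first position where the pattern succeeds.
The match spans [0:3] → '777'.
Captured: group 1 = '7'.

'777'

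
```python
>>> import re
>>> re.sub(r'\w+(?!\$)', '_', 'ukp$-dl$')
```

'_p$-_l$'

The negative lookaround is zero-width — it rules out positions where the adjacent text would match, without consuming anything.
`sub` substitutes '_' at each match site.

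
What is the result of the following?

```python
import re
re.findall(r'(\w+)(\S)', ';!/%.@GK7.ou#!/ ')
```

[('GK7', '.'), ('ou', '#')]

The pattern matches one or more of a word character (captured); then a non-whitespace character (captured).
Scanning left to right: at [6:10] match 'GK7.', groups = ('GK7', '.'); at [10:13] match 'ou#', groups = ('ou', '#').
2 groups means each result is a tuple of 2 captured strings — 2 here.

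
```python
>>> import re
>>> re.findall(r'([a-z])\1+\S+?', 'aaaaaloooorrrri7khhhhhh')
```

['a', 'o', 'r', 'h']

After group 1 captures some text, `\1` only succeeds where that same text appears again.
Scanning left to right: at [0:6] match 'aaaaal', group 1 = 'a'; at [6:11] match 'oooor', group 1 = 'o'; at [11:15] match 'rrri', group 1 = 'r'; at [17:23] match 'hhhhhh', group 1 = 'h'.
With a single group, `findall` returns only what that group captured — 4 items.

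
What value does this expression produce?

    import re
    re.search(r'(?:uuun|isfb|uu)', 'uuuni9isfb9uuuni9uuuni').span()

Branches in `(...|...)` are attempted left-to-right; the first branch that allows the whole pattern to succeed is taken.
`re.search` tries every starting position until one works.
The match spans [0:4] → 'uuun'.

(0, 4)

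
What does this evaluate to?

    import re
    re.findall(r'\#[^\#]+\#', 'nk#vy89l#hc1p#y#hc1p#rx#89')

['#vy89l#', '#y#', '#rx#']

Since nothing is captured, `findall` lists the 3 matched substrings directly.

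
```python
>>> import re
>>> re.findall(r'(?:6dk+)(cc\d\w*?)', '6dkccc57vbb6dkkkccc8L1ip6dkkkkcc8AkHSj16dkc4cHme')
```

Pattern: the literal '6d', then one or more of the literal 'k' (non-capturing group); then the literal 'cc', then a digit, then zero or more of a word character (lazy) (captured).
With the lazy modifier that quantifier settles for the fewest repetitions that let the rest of the pattern succeed (the atoms after it are unaffected and can still be greedy).
Walking the string: at [24:33] match '6dkkkkcc8', group 1 = 'cc8'.
Because there's exactly one group, `findall` drops the full match and keeps group 1 from the one hit.

['cc8']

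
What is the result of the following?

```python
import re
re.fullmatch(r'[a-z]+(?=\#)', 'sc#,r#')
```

For `fullmatch`, every character of the input must be accounted for by the pattern.
Here there's no way to consume every character, so the call returns None.

None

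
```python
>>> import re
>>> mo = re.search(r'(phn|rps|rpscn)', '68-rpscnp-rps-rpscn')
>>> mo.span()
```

Alternation tries branches left to right and keeps the first one that lets the overall match succeed at that position.
The match spans [3:6] → 'rps'.

(3, 6)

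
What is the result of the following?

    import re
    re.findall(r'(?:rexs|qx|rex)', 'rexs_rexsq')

['rexs', 'rexs']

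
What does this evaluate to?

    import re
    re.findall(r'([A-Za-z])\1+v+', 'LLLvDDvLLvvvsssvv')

['L', 'D', 'L', 's']

`\1` has to match the exact text group 1 already captured.
One capturing group, so `findall` returns just the captured substring from each match — 4 in all.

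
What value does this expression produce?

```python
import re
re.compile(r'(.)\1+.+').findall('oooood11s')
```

['o']

`\1` is not a pattern — it's the concrete string captured by group 1, re-applied verbatim.
`findall` collects group 1 from the one match (1 total).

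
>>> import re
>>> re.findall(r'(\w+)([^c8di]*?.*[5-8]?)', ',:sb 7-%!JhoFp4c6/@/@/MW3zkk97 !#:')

The pattern matches one or more of a word character (captured); then zero or more of any character except [c8di] (lazy), then zero or more of any character, then optionally a character in [5-8] (captured).
Scanning left to right: at [2:34] match 'sb 7-%!JhoFp4c6/@/@/MW3zkk97 !#:', groups = ('sb', ' 7-%!JhoFp4c6/@/@/MW3zkk97 !#:').
With 2 capturing groups, `findall` returns a 2-tuple per match.

[('sb', ' 7-%!JhoFp4c6/@/@/MW3zkk97 !#:')]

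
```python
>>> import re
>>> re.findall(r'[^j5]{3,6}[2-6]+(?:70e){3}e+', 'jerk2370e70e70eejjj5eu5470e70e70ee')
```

['erk2370e70e70ee']

Pattern: 3 to 6 of any character except [j5], then one or more of a character in [2-6]; then the literal '70e' repeated 3 times, then one or more of the literal 'e'.
`findall` yields the raw match text (1 of them) because the pattern has no groups.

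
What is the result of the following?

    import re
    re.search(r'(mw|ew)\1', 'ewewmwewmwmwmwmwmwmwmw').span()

(0, 4)

A backreference is literal: `\1` must see the identical characters the first group matched.
Unlike `match`, `search` isn't anchored — it looks for the pattern anywhere in the string.
The match spans [0:4] → 'ewew'.
Captured: group 1 = 'ew'.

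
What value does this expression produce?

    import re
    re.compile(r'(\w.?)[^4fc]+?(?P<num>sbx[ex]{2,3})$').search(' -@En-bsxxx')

None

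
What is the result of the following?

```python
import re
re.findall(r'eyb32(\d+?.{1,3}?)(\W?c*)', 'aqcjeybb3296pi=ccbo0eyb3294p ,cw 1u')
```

Pattern: the literal 'ey', then the literal 'b32'; then one or more of a digit (lazy), then 1 to 3 of any character (lazy) (captured); then optionally a non-word character, then zero or more of the literal 'c' (captured).
Walking the string: at [20:27] match 'eyb3294', groups = ('94', '').
2 groups means the one result is a tuple of 2 captured strings — 1 here.

[('94', '')]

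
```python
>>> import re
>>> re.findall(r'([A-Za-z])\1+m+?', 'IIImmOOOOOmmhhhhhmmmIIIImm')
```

A backreference is literal: `\1` must see the identical characters the first group matched.
Matches: at [0:4] match 'IIIm', group 1 = 'I'; at [5:11] match 'OOOOOm', group 1 = 'O'; at [12:18] match 'hhhhhm', group 1 = 'h'; at [20:25] match 'IIIIm', group 1 = 'I'.
One capturing group, so `findall` returns just the captured substring from each match — 4 in all.

['I', 'O', 'h', 'I']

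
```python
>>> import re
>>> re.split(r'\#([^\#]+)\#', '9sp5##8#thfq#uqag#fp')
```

['9sp5#', '8', 'thfq', 'uqag', 'fp']

Matches to split on: at [5:8] → '#8#'; at [12:18] → '#uqag#'.
The group in the pattern means `split` returns the separators' captures alongside the pieces.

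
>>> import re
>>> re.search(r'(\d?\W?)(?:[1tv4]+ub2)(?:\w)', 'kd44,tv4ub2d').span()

The pattern matches optionally a digit, then optionally a non-word character (captured); then one or more of one of [1tv4], then the literal 'ub2' (non-capturing group); then a word character (non-capturing group).
`re.search` tries every starting position until one works.
The match spans [3:12] → '4,tv4ub2d'.
Captured: group 1 = '4,'.

(3, 12)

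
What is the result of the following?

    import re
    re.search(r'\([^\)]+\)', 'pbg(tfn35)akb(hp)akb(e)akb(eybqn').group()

The match spans [3:10] → '(tfn35)'.

'(tfn35)'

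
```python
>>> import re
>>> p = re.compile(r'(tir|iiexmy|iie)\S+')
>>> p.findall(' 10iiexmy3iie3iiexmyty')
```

['iiexmy']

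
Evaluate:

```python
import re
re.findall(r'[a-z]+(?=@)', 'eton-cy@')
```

The positive lookaround only admits positions where the adjacent text matches; those characters stay outside the span.
Scanning left to right: at [5:7] → 'cy'.
Since nothing is captured, `findall` lists the 1 matched substring directly.

['cy']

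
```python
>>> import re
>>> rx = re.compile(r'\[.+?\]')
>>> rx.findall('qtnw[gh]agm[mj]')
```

The `?` after the quantifier makes it lazy — it takes as little as possible before letting the rest of the pattern try.
Scanning left to right: at [4:8] → '[gh]'; at [11:15] → '[mj]'.
Since nothing is captured, `findall` lists the 2 matched substrings directly.

['[gh]', '[mj]']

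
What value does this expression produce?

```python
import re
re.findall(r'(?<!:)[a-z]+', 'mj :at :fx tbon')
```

`(?!…)`/`(?<!…)` only lets a position through if the neighbouring text does NOT match; no characters are consumed.
With no groups in the pattern, `findall` gives back each whole match — 4 here.

['mj', 't', 'x', 'tbon']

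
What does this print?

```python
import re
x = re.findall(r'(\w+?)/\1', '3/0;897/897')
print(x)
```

['897']

`\1` has to match the exact text group 1 already captured.
Scanning left to right: at [4:11] match '897/897', group 1 = '897'.
One capturing group, so `findall` returns just the captured substring from the one match — 1 in all.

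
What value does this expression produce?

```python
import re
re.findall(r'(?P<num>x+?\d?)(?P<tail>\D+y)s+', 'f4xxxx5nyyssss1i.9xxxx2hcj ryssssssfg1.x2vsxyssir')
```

This matches one or more of a literal 'x' (lazy), then optionally a digit (captured as 'num'); then one or more of a non-digit, then the literal 'y' (captured as 'tail'); then one or more of a literal 's'.
Matches: at [2:14] match 'xxxx5nyyssss', groups = ('xxxx5', 'nyy'); at [18:35] match 'xxxx2hcj ryssssss', groups = ('xxxx2', 'hcj ry'); at [39:47] match 'x2vsxyss', groups = ('x2', 'vsxy').
`findall` packs the 2 group values into a tuple for every match.

[('xxxx5', 'nyy'), ('xxxx2', 'hcj ry'), ('x2', 'vsxy')]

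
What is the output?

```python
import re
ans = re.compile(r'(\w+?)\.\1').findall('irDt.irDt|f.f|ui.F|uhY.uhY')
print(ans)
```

['irDt', 'f', 'uhY']

After group 1 captures some text, `\1` only succeeds where that same text appears again.
`findall` collects group 1 from each match (3 total).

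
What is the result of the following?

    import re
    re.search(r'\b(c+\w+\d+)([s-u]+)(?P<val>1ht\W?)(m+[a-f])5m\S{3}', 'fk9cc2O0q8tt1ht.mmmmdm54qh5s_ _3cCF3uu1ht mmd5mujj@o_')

Pattern: a word boundary (`\b`, zero-width); then one or more of a literal 'c', then one or more of a word character, then one or more of a digit (captured); then one or more of a character in [s-u] (captured); then the literal '1ht', then optionally a non-word character (captured as 'val'); then one or more of a literal 'm', then a character in [a-f] (captured); then the literal '5m', then exactly 3 of a non-whitespace character.
`search` walks the string left to right and returns the first match it finds.
Here nothing in the string fits, so the call returns None.

None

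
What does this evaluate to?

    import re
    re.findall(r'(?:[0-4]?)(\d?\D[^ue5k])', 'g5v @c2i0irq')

['5v ', '@c', 'i0', 'ir']

This matches optionally a character in [0-4] (non-capturing group); then optionally a digit, then a non-digit, then any character except [ue5k] (captured).
Walking the string: at [1:4] match '5v ', group 1 = '5v '; at [4:6] match '@c', group 1 = '@c'; at [6:9] match '2i0', group 1 = 'i0'; at [9:11] match 'ir', group 1 = 'ir'.
Because there's exactly one group, `findall` drops the full match and keeps group 1 from each hit.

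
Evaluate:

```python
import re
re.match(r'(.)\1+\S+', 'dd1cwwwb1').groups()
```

('d',)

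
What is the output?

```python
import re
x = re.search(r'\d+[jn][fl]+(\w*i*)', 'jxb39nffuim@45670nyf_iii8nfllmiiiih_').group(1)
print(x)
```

uim

This matches one or more of a digit, then one of [jn], then one or more of one of [fl]; then zero or more of a word character, then zero or more of a literal 'i' (captured).
`re.search` scans for the first position where the pattern succeeds.
The match spans [3:11] → '39nffuim'.
Captured: group 1 = 'uim'.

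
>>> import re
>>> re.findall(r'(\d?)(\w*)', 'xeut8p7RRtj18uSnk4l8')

[('', 'xeut8p7RRtj18uSnk4l8'), ('', '')]

The pattern matches optionally a digit (captured); then zero or more of a word character (captured).
Walking the string: at [0:20] match 'xeut8p7RRtj18uSnk4l8', groups = ('', 'xeut8p7RRtj18uSnk4l8'); at [20:20] match '', groups = ('', '').
2 groups means each result is a tuple of 2 captured strings — 2 here.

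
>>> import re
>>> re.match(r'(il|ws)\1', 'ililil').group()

The backreference `\1` re-matches whatever the first group consumed, character for character.
`match` is anchored at position 0; if the pattern doesn't fit there, it returns None.
The match spans [0:4] → 'ilil'.
Captured: group 1 = 'il'.

'ilil'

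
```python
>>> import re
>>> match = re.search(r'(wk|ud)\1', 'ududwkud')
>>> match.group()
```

'udud'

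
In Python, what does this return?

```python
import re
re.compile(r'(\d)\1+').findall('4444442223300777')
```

['4', '2', '3', '0', '7']

After group 1 captures some text, `\1` only succeeds where that same text appears again.
With a single group, `findall` returns only what that group captured — 5 items.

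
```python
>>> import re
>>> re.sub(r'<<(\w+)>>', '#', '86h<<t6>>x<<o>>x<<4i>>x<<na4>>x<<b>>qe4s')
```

'86h#x#x#x#x#qe4s'

Matches: at [3:9] → '<<t6>>'; at [10:15] → '<<o>>'; at [16:22] → '<<4i>>'; at [23:30] → '<<na4>>'; at [31:36] → '<<b>>'.
Each match is replaced by '#'.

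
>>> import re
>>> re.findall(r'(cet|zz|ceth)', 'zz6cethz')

['zz', 'cet']

The regex engine tests alternatives in the order written; an earlier branch that matches wins even if a later one would match more.
Because there's exactly one group, `findall` drops the full match and keeps group 1 from each hit.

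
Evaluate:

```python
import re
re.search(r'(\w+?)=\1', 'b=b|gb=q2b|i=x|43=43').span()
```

(0, 3)

After group 1 captures some text, `\1` only succeeds where that same text appears again.
`search` walks the string left to right and returns the first match it finds.
The match spans [0:3] → 'b=b'.
Captured: group 1 = 'b'.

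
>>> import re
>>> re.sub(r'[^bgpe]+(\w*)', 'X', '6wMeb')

'X'

This matches one or more of any character except [bgpe]; then zero or more of a word character (captured).
`sub` substitutes 'X' at each match site.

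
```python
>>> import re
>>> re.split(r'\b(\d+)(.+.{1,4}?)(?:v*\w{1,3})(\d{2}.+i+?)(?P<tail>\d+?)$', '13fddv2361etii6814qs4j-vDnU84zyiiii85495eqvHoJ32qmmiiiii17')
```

Pattern: a word boundary (`\b`, zero-width); then one or more of a digit (captured); then one or more of any character, then 1 to 4 of any character (lazy) (captured); then zero or more of a literal 'v', then 1 to 3 of a word character (non-capturing group); then exactly 2 of a digit, then one or more of any character, then one or more of a literal 'i' (lazy) (captured); then one or more of a digit (lazy) (captured as 'tail'); then anchored at the end.
Because the pattern has a capturing group, `split` also inserts each captured text between the pieces.

['', '13', 'fddv2361etii6814qs4j-vDnU84zyiiii85495eqvHo', '32qmmiiiii', '17', '']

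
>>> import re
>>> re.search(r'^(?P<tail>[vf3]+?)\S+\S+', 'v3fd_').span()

(0, 5)

The pattern matches anchored at the start of the string; then one or more of one of [vf3] (lazy) (captured as 'tail'); then one or more of a non-whitespace character, then one or more of a non-whitespace character.
The match spans [0:5] → 'v3fd_'.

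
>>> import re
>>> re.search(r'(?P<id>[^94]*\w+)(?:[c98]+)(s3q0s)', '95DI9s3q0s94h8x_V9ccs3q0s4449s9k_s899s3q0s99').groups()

('95DI9s3q0s94h8x_V9ccs3q0s4449s9k_s89', 's3q0s')

The match spans [0:42] → '95DI9s3q0s94h8x_V9ccs3q0s4449s9k_s899s3q0s'.
Captured: group 1 = '95DI9s3q0s94h8x_V9ccs3q0s4449s9k_s89', group 2 = 's3q0s'.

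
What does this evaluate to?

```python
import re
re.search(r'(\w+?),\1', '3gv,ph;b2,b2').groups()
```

('b2',)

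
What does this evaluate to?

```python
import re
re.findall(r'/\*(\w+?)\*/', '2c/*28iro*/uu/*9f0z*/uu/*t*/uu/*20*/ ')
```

['28iro', '9f0z', 't', '20']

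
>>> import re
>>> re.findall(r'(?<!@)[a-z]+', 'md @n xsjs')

Because the assertion is negative and zero-width, positions next to the forbidden text are skipped.
Scanning left to right: at [0:2] → 'md'; at [6:10] → 'xsjs'.
With no groups in the pattern, `findall` gives back each whole match — 2 here.

['md', 'xsjs']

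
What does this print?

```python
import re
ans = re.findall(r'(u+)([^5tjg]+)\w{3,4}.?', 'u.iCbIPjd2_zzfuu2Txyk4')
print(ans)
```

[('u', '.iCbIP'), ('uu', '2Tx')]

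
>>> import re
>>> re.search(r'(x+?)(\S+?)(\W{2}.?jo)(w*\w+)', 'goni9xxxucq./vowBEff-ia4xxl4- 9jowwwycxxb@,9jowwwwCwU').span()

The pattern matches one or more of a literal 'x' (lazy) (captured); then one or more of a non-whitespace character (lazy) (captured); then exactly 2 of a non-word character, then optionally any character, then the literal 'jo' (captured); then zero or more of the literal 'w', then one or more of a word character (captured).
The match spans [5:41] → 'xxxucq./vowBEff-ia4xxl4- 9jowwwycxxb'.

(5, 41)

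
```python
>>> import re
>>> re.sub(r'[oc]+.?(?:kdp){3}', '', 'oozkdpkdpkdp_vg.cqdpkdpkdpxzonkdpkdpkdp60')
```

'_vg.cqdpkdpkdpxz60'

This matches one or more of one of [oc]; then optionally any character, then the literal 'kdp' repeated 3 times.
Every occurrence is swapped for ''.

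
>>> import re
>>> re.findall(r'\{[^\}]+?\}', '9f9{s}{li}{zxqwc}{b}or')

`findall` yields the raw match text (4 of them) because the pattern has no groups.

['{s}', '{li}', '{zxqwc}', '{b}']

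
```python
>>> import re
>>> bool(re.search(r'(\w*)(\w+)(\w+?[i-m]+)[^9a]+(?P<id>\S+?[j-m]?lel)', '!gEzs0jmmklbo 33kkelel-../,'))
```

The match spans [1:22] → 'gEzs0jmmklbo 33kkelel'.

True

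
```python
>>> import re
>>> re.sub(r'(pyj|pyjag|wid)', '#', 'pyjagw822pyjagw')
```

'#agw822#agw'

Branches in `(...|...)` are attempted left-to-right; the first branch that allows the whole pattern to succeed is taken.
Matches: at [0:3] → 'pyj'; at [9:12] → 'pyj'.
Every occurrence is swapped for '#'.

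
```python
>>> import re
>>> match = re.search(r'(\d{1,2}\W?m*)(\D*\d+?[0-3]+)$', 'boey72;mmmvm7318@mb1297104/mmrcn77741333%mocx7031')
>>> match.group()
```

'33%mocx7031'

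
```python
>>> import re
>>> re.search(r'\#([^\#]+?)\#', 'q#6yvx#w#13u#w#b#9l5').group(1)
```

`re.search` tries every starting position until one works.
The match spans [1:7] → '#6yvx#'.
Captured: group 1 = '6yvx'.

'6yvx'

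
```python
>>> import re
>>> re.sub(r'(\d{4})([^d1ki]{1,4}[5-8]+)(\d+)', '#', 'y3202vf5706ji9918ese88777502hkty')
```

Every occurrence is swapped for '#'.

'y#ji#hkty'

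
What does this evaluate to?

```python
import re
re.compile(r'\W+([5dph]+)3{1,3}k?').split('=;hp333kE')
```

This matches one or more of a non-word character; then one or more of one of [5dph] (captured); then 1 to 3 of a literal '3', then optionally the literal 'k'.
Matches to split on: at [0:8] → '=;hp333k'.
Because the pattern has a capturing group, `split` also inserts each captured text between the pieces.

['', 'hp', 'E']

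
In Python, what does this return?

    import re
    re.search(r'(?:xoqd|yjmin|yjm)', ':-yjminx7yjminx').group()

'yjmin'

Alternation tries branches left to right and keeps the first one that lets the overall match succeed at that position.
The match spans [2:7] → 'yjmin'.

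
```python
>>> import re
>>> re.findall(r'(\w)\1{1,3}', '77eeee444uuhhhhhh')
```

['7', 'e', '4', 'u', 'h', 'h']

`\1` is not a pattern — it's the concrete string captured by group 1, re-applied verbatim.
`findall` collects group 1 from each match (6 total).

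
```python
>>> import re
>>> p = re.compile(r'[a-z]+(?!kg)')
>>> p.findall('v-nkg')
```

['v', 'nkg']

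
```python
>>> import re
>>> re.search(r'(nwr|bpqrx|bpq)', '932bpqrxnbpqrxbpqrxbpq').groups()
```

('bpqrx',)

The regex engine tests alternatives in the order written; an earlier branch that matches wins even if a later one would match more.
`re.search` scans for the first position where the pattern succeeds.
The match spans [3:8] → 'bpqrx'.
Captured: group 1 = 'bpqrx'.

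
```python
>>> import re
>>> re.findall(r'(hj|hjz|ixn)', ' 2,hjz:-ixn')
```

Branches in `(...|...)` are attempted left-to-right; the first branch that allows the whole pattern to succeed is taken.
`findall` collects group 1 from each match (2 total).

['hj', 'ixn']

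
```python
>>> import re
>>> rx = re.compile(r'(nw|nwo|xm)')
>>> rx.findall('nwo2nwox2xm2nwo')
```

['nw', 'nw', 'xm', 'nw']

`|` is ordered: at each position the engine commits to the first alternative that works.
Walking the string: at [0:2] match 'nw', group 1 = 'nw'; at [4:6] match 'nw', group 1 = 'nw'; at [9:11] match 'xm', group 1 = 'xm'; at [12:14] match 'nw', group 1 = 'nw'.
`findall` collects group 1 from each match (4 total).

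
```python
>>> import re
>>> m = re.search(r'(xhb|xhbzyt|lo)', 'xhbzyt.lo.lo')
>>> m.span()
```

(0, 3)

Branches in `(...|...)` are attempted left-to-right; the first branch that allows the whole pattern to succeed is taken.
The match spans [0:3] → 'xhb'.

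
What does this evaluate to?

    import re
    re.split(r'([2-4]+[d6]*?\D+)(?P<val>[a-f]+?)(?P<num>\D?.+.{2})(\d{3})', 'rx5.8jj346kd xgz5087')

['rx5.8jj', '346k', 'd', ' xgz5', '087', '']

The pattern matches one or more of a character in [2-4], then zero or more of one of [d6] (lazy), then one or more of a non-digit (captured); then one or more of a character in [a-f] (lazy) (captured as 'val'); then optionally a non-digit, then one or more of any character, then exactly 2 of any character (captured as 'num'); then exactly 3 of a digit (captured).
Matches to split on: at [7:20] → '346kd xgz5087'.
Because the pattern has a capturing group, `split` also inserts each captured text between the pieces.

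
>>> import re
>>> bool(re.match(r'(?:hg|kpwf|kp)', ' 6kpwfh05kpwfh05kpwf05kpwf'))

False

`re.match` won't scan ahead — the pattern has to work from the very first character.
Here position 0 doesn't satisfy it, so the call returns None, and `bool(None)` is False.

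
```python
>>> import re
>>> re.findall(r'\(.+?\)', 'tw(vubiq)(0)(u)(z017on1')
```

['(vubiq)', '(0)', '(u)']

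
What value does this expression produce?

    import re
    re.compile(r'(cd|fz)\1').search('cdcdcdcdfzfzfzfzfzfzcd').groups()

('cd',)

After group 1 captures some text, `\1` only succeeds where that same text appears again.
`re.search` tries every starting position until one works.
The match spans [0:4] → 'cdcd'.
Captured: group 1 = 'cd'.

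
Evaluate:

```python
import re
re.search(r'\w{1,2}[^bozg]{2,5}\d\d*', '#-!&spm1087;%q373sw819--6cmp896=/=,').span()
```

(4, 11)

This matches 1 to 2 of a word character, then 2 to 5 of any character except [bozg]; then a digit, then zero or more of a digit.
`search` walks the string left to right and returns the first match it finds.
The match spans [4:11] → 'spm1087'.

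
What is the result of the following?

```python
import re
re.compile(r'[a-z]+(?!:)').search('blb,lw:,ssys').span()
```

`(?!…)`/`(?<!…)` only lets a position through if the neighbouring text does NOT match; no characters are consumed.
`re.search` scans for the first position where the pattern succeeds.
The match spans [0:3] → 'blb'.

(0, 3)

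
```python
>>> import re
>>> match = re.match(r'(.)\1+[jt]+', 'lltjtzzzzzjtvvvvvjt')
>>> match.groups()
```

('l',)

The match spans [0:5] → 'lltjt'.
Captured: group 1 = 'l'.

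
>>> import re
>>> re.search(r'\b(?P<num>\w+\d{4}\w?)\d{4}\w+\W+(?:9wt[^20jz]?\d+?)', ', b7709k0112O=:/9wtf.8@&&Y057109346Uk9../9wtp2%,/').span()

(25, 46)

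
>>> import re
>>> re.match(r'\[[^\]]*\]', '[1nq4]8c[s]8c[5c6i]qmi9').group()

`re.match` only tries the pattern at the start of the string.
The match spans [0:6] → '[1nq4]'.

'[1nq4]'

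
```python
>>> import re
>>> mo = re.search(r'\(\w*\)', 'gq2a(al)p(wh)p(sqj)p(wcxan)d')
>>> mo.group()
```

'(al)'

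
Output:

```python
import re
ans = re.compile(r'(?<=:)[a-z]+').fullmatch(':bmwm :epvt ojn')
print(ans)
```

For `fullmatch`, every character of the input must be accounted for by the pattern.
Here there's no way to consume every character, so the call returns None.

None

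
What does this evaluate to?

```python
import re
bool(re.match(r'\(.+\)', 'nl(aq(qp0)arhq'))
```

False

With `match`, the pattern is implicitly anchored at the beginning.
Here position 0 doesn't satisfy it, so the call returns None, and `bool(None)` is False.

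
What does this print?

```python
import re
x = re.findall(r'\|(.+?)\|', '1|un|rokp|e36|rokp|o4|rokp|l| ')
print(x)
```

['un', 'e36', 'o4', 'l']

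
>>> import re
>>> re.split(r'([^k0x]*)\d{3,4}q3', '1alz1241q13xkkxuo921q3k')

['1alz1241q13xkkx', 'uo', 'k']

Pattern: zero or more of any character except [k0x] (captured); then 3 to 4 of a digit, then the literal 'q3'.
Because the pattern has a capturing group, `split` also inserts each captured text between the pieces.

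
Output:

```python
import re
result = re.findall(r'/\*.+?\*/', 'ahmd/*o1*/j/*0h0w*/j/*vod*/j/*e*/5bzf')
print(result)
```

['/*o1*/', '/*0h0w*/', '/*vod*/', '/*e*/']

Because the quantifier is non-greedy, it stops expanding at the earliest point where the rest of the pattern can succeed.
With no groups in the pattern, `findall` gives back each whole match — 4 here.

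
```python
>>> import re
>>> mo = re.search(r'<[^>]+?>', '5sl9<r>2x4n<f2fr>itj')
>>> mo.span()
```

`re.search` scans for the first position where the pattern succeeds.
The match spans [4:7] → '<r>'.

(4, 7)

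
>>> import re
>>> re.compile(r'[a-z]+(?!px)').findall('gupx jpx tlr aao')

['gupx', 'jpx', 'tlr', 'aao']

The negative lookahead/lookbehind blocks any match where the forbidden context is present.
Scanning left to right: at [0:4] → 'gupx'; at [5:8] → 'jpx'; at [9:12] → 'tlr'; at [13:16] → 'aao'.
With no groups in the pattern, `findall` gives back each whole match — 4 here.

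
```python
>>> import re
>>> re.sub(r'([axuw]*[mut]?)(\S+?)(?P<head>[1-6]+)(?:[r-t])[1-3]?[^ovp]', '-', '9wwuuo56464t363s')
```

'-3s'

The pattern matches zero or more of one of [axuw], then optionally one of [mut] (captured); then one or more of a non-whitespace character (lazy) (captured); then one or more of a character in [1-6] (captured as 'head'); then a character in [r-t] (non-capturing group); then optionally a character in [1-3], then any character except [ovp].
Matches: at [0:14] → '9wwuuo56464t36'.
`sub` substitutes '-' at each match site.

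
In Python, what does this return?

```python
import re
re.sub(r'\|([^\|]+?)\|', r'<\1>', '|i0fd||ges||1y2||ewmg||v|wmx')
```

Matches: at [0:6] → '|i0fd|'; at [6:11] → '|ges|'; at [11:16] → '|1y2|'; at [16:22] → '|ewmg|'; at [22:25] → '|v|'.
Each match is replaced using the text its own group 1 captured.

'<i0fd><ges><1y2><ewmg><v>wmx'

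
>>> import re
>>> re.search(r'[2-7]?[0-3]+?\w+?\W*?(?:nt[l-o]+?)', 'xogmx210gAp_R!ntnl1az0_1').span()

(5, 17)

This matches optionally a character in [2-7], then one or more of a character in [0-3] (lazy); then one or more of a word character (lazy); then zero or more of a non-word character (lazy); then the literal 'nt', then one or more of a character in [l-o] (lazy) (non-capturing group).
A `+?`/`*?`/`{m,n}?` starts at its minimum and grows only as far as needed for what follows to match.
`search` walks the string left to right and returns the first match it finds.
The match spans [5:17] → '210gAp_R!ntn'.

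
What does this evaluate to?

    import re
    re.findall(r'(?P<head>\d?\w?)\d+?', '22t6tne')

['2', 't']

One capturing group, so `findall` returns just the captured substring from each match — 2 in all.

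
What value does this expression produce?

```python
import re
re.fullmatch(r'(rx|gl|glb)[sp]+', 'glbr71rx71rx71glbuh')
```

`fullmatch` succeeds only if the pattern covers the string from start to end.
Here the pattern can't cover the whole string, so the call returns None.

None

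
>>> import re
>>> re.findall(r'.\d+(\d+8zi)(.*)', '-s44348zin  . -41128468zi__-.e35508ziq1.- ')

Pattern: any character, then one or more of a digit; then one or more of a digit, then the literal '8zi' (captured); then zero or more of any character (captured).
Multiple groups make `findall` return tuples — one 2-tuple for the one match.

[('48zi', 'n  . -41128468zi__-.e35508ziq1.- ')]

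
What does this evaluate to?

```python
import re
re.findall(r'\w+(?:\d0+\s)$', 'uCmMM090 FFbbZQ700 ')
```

['FFbbZQ700 ']

The pattern matches one or more of a word character; then a digit, then one or more of the literal '0', then whitespace (non-capturing group); then anchored at the end.
Matches: at [9:19] → 'FFbbZQ700 '.
With no groups in the pattern, `findall` gives back each whole match — 1 here.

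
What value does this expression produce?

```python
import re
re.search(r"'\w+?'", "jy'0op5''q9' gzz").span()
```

(2, 8)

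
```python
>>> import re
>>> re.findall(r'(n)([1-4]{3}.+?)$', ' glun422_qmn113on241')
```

[('n', '422_qmn113on241')]

2 groups means the one result is a tuple of 2 captured strings — 1 here.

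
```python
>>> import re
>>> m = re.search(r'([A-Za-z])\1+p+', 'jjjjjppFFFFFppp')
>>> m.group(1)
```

The match spans [0:7] → 'jjjjjpp'.
Captured: group 1 = 'j'.

'j'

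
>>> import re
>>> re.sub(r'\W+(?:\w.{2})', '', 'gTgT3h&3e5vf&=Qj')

'gTgT3hvf&=Qj'

Pattern: one or more of a non-word character; then a word character, then exactly 2 of any character (non-capturing group).
Matches: at [6:10] → '&3e5'.
Each match is replaced by ''.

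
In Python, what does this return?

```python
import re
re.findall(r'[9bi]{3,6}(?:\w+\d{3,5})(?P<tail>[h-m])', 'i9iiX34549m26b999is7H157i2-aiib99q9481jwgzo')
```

['i', 'j']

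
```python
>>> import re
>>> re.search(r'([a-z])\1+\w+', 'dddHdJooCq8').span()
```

`\1` is not a pattern — it's the concrete string captured by group 1, re-applied verbatim.
Unlike `match`, `search` isn't anchored — it looks for the pattern anywhere in the string.
The match spans [0:11] → 'dddHdJooCq8'.
Captured: group 1 = 'd'.

(0, 11)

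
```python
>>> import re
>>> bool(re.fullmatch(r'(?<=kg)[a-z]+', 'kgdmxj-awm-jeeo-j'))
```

False

Because the assertion is zero-width, the text it checks is not consumed and won't appear in the result.
`re.fullmatch` requires the pattern to consume the entire string.
Here the pattern can't cover the whole string, so the call returns None, and `bool(None)` is False.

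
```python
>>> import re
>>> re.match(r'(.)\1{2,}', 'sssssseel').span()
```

(0, 6)

`\1` is not a pattern — it's the concrete string captured by group 1, re-applied verbatim.
With `match`, the pattern is implicitly anchored at the beginning.
The match spans [0:6] → 'ssssss'.
Captured: group 1 = 's'.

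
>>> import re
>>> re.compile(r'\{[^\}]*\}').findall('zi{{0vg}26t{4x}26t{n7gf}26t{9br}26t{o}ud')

['{{0vg}', '{4x}', '{n7gf}', '{9br}', '{o}']

Matches: at [2:8] → '{{0vg}'; at [11:15] → '{4x}'; at [18:24] → '{n7gf}'; at [27:32] → '{9br}'; at [35:38] → '{o}'.
Since nothing is captured, `findall` lists the 5 matched substrings directly.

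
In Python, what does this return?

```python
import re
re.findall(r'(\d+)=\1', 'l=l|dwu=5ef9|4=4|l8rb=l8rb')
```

`\1` has to match the exact text group 1 already captured.
`findall` collects group 1 from the one match (1 total).

['4']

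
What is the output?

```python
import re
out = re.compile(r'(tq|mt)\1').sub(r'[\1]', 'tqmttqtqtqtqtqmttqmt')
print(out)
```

tqmt[tq][tq]tqmttqmt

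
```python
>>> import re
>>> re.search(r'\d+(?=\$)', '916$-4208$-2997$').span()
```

The positive lookaround only admits positions where the adjacent text matches; those characters stay outside the span.
Unlike `match`, `search` isn't anchored — it looks for the pattern anywhere in the string.
The match spans [0:3] → '916'.

(0, 3)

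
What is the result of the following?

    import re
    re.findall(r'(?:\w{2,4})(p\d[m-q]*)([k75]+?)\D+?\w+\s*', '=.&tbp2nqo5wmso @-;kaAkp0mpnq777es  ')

[('p2nqo', '5'), ('p0mpnq', '777')]

This matches 2 to 4 of a word character (non-capturing group); then the literal 'p', then a digit, then zero or more of a character in [m-q] (captured); then one or more of one of [k75] (lazy) (captured); then one or more of a non-digit (lazy), then one or more of a word character, then zero or more of whitespace.
Because the quantifier is non-greedy, it stops expanding at the earliest point where the rest of the pattern can succeed.
Walking the string: at [3:16] match 'tbp2nqo5wmso ', groups = ('p2nqo', '5'); at [19:36] match 'kaAkp0mpnq777es  ', groups = ('p0mpnq', '777').
`findall` packs the 2 group values into a tuple for every match.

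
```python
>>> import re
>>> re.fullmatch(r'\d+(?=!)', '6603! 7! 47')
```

None

`re.fullmatch` requires the pattern to consume the entire string.
Here the string isn't matched end-to-end, so the call returns None.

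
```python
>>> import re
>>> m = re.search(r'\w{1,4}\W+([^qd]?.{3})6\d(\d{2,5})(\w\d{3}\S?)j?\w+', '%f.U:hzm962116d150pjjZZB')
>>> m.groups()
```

('hzm9', '116', 'd150p')

The match spans [3:24] → 'U:hzm962116d150pjjZZB'.
Captured: group 1 = 'hzm9', group 2 = '116', group 3 = 'd150p'.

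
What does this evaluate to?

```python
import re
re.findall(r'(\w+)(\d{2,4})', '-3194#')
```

This matches one or more of a word character (captured); then 2 to 4 of a digit (captured).
2 groups means the one result is a tuple of 2 captured strings — 1 here.

[('31', '94')]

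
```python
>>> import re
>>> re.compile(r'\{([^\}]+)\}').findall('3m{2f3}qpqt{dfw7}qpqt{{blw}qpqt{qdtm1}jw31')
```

Matches: at [2:7] match '{2f3}', group 1 = '2f3'; at [11:17] match '{dfw7}', group 1 = 'dfw7'; at [21:27] match '{{blw}', group 1 = '{blw'; at [31:38] match '{qdtm1}', group 1 = 'qdtm1'.
`findall` collects group 1 from each match (4 total).

['2f3', 'dfw7', '{blw', 'qdtm1']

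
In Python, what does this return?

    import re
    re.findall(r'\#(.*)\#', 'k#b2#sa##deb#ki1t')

`findall` collects group 1 from the one match (1 total).

['b2#sa##deb']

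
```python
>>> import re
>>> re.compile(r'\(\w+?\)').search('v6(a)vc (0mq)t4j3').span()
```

`re.search` tries every starting position until one works.
The match spans [2:5] → '(a)'.

(2, 5)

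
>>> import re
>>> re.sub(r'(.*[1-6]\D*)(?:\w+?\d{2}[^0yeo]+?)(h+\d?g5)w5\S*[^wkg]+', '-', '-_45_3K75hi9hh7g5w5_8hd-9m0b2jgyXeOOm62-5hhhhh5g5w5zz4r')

'-'

This matches zero or more of any character, then a character in [1-6], then zero or more of a non-digit (captured); then one or more of a word character (lazy), then exactly 2 of a digit, then one or more of any character except [0yeo] (lazy) (non-capturing group); then one or more of a literal 'h', then optionally a digit, then the literal 'g5' (captured); then the literal 'w5', then zero or more of a non-whitespace character, then one or more of any character except [wkg].
Matches: at [0:55] → '-_45_3K75hi9hh7g5w5_8hd-9m0b2jgyXeOOm62-5hhhhh5g5w5zz4r'.
Each match is replaced by '-'.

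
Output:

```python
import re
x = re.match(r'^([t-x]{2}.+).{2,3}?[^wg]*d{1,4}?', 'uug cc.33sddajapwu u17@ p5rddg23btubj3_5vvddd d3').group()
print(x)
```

This matches anchored at the start of the string; then exactly 2 of a character in [t-x], then one or more of any character (captured); then 2 to 3 of any character (lazy), then zero or more of any character except [wg], then 1 to 4 of the literal 'd' (lazy).
`re.match` won't scan ahead — the pattern has to work from the very first character.
The match spans [0:47] → 'uug cc.33sddajapwu u17@ p5rddg23btubj3_5vvddd d'.
Captured: group 1 = 'uug cc.33sddajapwu u17@ p5rddg23btubj3_5vvdd'.

uug cc.33sddajapwu u17@ p5rddg23btubj3_5vvddd d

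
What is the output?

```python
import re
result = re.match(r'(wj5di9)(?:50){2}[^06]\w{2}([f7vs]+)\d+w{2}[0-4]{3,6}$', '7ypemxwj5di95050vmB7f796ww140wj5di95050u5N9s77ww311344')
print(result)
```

None

`re.match` won't scan ahead — the pattern has to work from the very first character.
Here the string doesn't start with a match, so the call returns None.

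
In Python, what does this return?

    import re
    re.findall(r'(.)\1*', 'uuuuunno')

`\1` has to match the exact text group 1 already captured.
With a single group, `findall` returns only what that group captured — 3 items.

['u', 'n', 'o']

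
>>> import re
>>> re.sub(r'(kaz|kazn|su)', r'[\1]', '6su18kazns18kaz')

'6[su]18[kaz]ns18[kaz]'

Alternation isn't longest-match — the leftmost alternative that fits at this position is chosen.
Matches: at [1:3] → 'su'; at [5:8] → 'kaz'; at [12:15] → 'kaz'.
The replacement refers to a captured group, so each match is rewritten using its own captured text.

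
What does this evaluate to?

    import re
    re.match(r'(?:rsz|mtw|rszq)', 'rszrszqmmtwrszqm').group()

'rsz'

With `match`, the pattern is implicitly anchored at the beginning.
The match spans [0:3] → 'rsz'.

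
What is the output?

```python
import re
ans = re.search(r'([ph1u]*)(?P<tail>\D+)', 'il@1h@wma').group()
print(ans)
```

il@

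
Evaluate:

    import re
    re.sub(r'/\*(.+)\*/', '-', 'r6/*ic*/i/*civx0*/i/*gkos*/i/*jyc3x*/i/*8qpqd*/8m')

'r6-8m'

Matches: at [2:47] → '/*ic*/i/*civx0*/i/*gkos*/i/*jyc3x*/i/*8qpqd*/'.
Each match is replaced by '-'.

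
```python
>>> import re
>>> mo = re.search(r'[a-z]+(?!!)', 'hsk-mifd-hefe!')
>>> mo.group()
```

'hsk'

The negative lookaround is zero-width — it rules out positions where the adjacent text would match, without consuming anything.
`search` walks the string left to right and returns the first match it finds.
The match spans [0:3] → 'hsk'.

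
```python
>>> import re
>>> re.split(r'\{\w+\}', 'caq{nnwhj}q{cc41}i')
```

['caq', 'q', 'i']

Matches to split on: at [3:10] → '{nnwhj}'; at [11:17] → '{cc41}'.
The string is cut at each match, leaving 3 pieces.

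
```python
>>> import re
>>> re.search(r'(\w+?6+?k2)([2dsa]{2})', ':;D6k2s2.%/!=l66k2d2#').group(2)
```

's2'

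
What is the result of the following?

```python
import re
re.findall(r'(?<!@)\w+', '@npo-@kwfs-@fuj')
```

The negative lookaround is zero-width — it rules out positions where the adjacent text would match, without consuming anything.
Since nothing is captured, `findall` lists the 3 matched substrings directly.

['po', 'wfs', 'uj']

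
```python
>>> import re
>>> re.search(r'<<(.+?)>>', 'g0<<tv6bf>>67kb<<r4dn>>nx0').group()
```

'<<tv6bf>>'

A `+?`/`*?`/`{m,n}?` starts at its minimum and grows only as far as needed for what follows to match.
The match spans [2:11] → '<<tv6bf>>'.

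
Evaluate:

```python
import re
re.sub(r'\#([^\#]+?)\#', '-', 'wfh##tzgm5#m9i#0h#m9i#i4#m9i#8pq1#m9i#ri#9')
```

'wfh#-m9i-m9i-m9i-m9i-9'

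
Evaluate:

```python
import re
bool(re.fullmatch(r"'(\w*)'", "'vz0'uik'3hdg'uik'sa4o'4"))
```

False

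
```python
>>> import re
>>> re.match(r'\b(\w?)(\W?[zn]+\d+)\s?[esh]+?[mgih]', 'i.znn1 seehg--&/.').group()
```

'i.znn1 seeh'

The pattern matches a word boundary (`\b`, zero-width); then optionally a word character (captured); then optionally a non-word character, then one or more of one of [zn], then one or more of a digit (captured); then optionally whitespace, then one or more of one of [esh] (lazy), then one of [mgih].
Because the quantifier is non-greedy, it stops expanding at the earliest point where the rest of the pattern can succeed.
With `match`, the pattern is implicitly anchored at the beginning.
The match spans [0:11] → 'i.znn1 seeh'.
Captured: group 1 = 'i', group 2 = '.znn1'.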